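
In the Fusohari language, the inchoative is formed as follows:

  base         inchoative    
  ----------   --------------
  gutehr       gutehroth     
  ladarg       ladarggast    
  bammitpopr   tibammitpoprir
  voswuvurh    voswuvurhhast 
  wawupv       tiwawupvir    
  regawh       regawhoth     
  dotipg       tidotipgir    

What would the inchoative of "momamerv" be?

momamervvast

ladarg and dotipg both end in -g yet inflect differently (ladarggast, tidotipgir), so the final letter is not what conditions the rule; the second-to-last letter is.
"momamerv" has second-to-last letter 'r'. The stems whose second-to-last letter is 'r' (ladarg → ladarggast, voswuvurh → voswuvurhhast) double the final consonant and add -ast.
The other patterns: stems whose second-to-last letter is 'p' add ti- … -ir around the stem; stems whose second-to-last letter is 'h' or 'w' add -oth.
So momamerv → momamervvast.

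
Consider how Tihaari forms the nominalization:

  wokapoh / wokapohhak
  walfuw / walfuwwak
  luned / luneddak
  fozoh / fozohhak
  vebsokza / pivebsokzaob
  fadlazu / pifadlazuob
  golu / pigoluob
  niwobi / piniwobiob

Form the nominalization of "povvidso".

walfuw and fadlazu both have last vowel 'u' yet inflect differently (walfuwwak, pifadlazuob), so the last vowel is not what conditions the rule; whether the stem ends in a vowel or a consonant is.
"povvidso" ends in a vowel. The stems ending in a vowel (vebsokza → pivebsokzaob, fadlazu → pifadlazuob, golu → pigoluob) add pi- … -ob around the stem.
So povvidso → pipovvidsoob.

pipovvidsoob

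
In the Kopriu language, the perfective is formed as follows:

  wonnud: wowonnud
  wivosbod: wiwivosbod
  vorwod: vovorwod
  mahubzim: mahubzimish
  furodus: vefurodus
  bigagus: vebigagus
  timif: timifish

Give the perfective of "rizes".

verizes

furodus and wonnud both have last vowel 'u' yet inflect differently (vefurodus, wowonnud), so the last vowel is not what conditions the rule; the final letter is.
"rizes" ends in -s. The stems ending in -s (furodus → vefurodus, bigagus → vebigagus) add the prefix ve-.
So rizes → verizes.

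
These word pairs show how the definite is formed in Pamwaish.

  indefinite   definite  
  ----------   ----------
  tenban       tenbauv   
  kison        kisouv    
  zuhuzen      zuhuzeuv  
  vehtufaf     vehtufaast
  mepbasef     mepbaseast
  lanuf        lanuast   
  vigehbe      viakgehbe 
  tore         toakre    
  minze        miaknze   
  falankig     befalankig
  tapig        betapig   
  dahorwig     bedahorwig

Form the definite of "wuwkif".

tenban and vehtufaf both have last vowel 'a' yet inflect differently (tenbauv, vehtufaast), so the last vowel is not what conditions the rule; the final letter is.
"wuwkif" ends in -f. The stems ending in -f (vehtufaf → vehtufaast, mepbasef → mepbaseast, lanuf → lanuast) drop the final letter and add -ast.
So wuwkif → wuwkiast.

wuwkiast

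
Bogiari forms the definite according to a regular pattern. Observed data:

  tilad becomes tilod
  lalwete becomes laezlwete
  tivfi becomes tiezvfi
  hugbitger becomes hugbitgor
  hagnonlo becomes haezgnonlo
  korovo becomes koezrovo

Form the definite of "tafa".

"tafa" ends in a vowel. The stems ending in a vowel (tivfi → tiezvfi, lalwete → laezlwete, korovo → koezrovo) insert -ez- after the first vowel.
So tafa → taezfa.

taezfa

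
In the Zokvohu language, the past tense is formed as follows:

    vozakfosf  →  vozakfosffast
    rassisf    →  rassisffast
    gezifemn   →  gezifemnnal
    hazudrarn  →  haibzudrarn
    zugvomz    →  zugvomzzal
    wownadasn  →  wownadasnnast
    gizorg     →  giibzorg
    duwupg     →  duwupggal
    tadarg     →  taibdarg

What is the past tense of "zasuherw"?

zaibsuherw

wownadasn and hazudrarn both end in -n yet inflect differently (wownadasnnast, haibzudrarn), so the final letter is not what conditions the rule; the second-to-last letter is.
"zasuherw" has second-to-last letter 'r'. The stems whose second-to-last letter is 'r' (tadarg → taibdarg, gizorg → giibzorg, hazudrarn → haibzudrarn) insert -ib- after the first vowel.
The other patterns: stems whose second-to-last letter is 's' double the final consonant and add -ast; stems whose second-to-last letter is 'm' or 'p' double the final consonant and add -al.
So zasuherw → zaibsuherw.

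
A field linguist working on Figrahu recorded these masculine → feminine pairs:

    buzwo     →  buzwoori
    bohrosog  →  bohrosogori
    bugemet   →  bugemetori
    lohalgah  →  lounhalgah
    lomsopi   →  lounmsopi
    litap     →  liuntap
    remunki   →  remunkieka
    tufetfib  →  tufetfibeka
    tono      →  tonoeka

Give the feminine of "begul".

lomsopi and remunki both end in -i yet inflect differently (lounmsopi, remunkieka), so the final letter is not what conditions the rule; the first letter is.
"begul" begins with b-. The stems beginning with b- (buzwo → buzwoori, bohrosog → bohrosogori, bugemet → bugemetori) add -ori.
So begul → begulori.

begulori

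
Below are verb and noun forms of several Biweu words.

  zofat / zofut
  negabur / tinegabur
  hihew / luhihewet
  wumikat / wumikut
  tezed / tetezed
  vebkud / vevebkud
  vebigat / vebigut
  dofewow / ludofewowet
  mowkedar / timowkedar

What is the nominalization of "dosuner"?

tidosuner

hihew and tezed both have last vowel 'e' yet inflect differently (luhihewet, tetezed), so the last vowel is not what conditions the rule; the final letter is.
"dosuner" ends in -r. The stems ending in -r (mowkedar → timowkedar, negabur → tinegabur) add the prefix ti-.
So dosuner → tidosuner.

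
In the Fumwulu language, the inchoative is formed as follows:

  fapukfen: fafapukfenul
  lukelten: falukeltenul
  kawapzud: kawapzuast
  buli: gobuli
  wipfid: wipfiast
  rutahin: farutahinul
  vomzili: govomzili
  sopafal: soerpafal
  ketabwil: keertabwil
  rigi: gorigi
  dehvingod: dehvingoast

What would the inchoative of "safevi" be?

ketabwil and rigi both have last vowel 'i' yet inflect differently (keertabwil, gorigi), so the last vowel is not what conditions the rule; the final letter is.
"safevi" ends in -i. The stems ending in -i (rigi → gorigi, vomzili → govomzili, buli → gobuli) add the prefix go-.
The other patterns: stems ending in -l insert -er- after the first vowel; stems ending in -d drop the final letter and add -ast; stems ending in -n add fa- … -ul around the stem.
So safevi → gosafevi.

gosafevi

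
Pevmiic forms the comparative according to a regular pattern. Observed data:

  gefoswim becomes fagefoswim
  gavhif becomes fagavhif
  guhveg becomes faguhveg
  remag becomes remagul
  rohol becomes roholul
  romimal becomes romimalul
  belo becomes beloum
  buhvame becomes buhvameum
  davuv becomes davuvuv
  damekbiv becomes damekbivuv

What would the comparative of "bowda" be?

guhveg and remag both end in -g yet inflect differently (faguhveg, remagul), so the final letter is not what conditions the rule; the first letter is.
"bowda" begins with b-. The stems beginning with b- (belo → beloum, buhvame → buhvameum) add -um.
So bowda → bowdaum.

bowdaum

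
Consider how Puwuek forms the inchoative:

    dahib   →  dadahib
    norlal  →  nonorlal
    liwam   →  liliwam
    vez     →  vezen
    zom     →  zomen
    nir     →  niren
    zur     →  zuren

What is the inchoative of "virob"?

liwam and zom both end in -m yet inflect differently (liliwam, zomen), so the final letter is not what conditions the rule; the number of vowels is.
"virob" has 2 vowels. The stems with 2 vowels (dahib → dadahib, norlal → nonorlal, liwam → liliwam) repeat the first consonant+vowel as a prefix.
So virob → vivirob.

vivirob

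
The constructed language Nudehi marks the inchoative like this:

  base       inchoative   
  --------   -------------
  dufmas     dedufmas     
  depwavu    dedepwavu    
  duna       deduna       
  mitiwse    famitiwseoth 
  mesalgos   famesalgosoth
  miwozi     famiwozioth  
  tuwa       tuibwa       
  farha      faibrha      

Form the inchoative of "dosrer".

dufmas and mesalgos both end in -s yet inflect differently (dedufmas, famesalgosoth), so the final letter is not what conditions the rule; the first letter is.
"dosrer" begins with d-. The stems beginning with d- (dufmas → dedufmas, depwavu → dedepwavu, duna → deduna) add the prefix de-.
So dosrer → dedosrer.

dedosrer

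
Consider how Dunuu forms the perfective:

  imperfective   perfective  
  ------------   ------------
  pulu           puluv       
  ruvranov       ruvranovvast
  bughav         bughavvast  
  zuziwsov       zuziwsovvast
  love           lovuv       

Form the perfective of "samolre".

samolruv

"samolre" ends in a vowel. The stems ending in a vowel (pulu → puluv, love → lovuv) drop the final letter and add -uv.
The other pattern: stems ending in a consonant double the final consonant and add -ast.
So samolre → samolruv.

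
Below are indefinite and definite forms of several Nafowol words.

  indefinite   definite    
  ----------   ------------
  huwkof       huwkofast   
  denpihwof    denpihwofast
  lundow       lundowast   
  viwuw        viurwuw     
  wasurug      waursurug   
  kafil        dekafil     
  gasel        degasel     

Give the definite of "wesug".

weursug

"wesug" has last vowel 'u'. The stems whose last vowel is 'u' (viwuw → viurwuw, wasurug → waursurug) insert -ur- after the first vowel.
So wesug → weursug.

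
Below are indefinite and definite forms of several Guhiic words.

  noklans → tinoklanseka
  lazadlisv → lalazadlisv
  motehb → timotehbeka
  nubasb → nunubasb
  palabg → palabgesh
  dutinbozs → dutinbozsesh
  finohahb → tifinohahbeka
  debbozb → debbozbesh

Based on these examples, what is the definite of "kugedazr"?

"kugedazr" has second-to-last letter 'z'. The stems whose second-to-last letter is 'z' (dutinbozs → dutinbozsesh, debbozb → debbozbesh) add -esh.
So kugedazr → kugedazresh.

kugedazresh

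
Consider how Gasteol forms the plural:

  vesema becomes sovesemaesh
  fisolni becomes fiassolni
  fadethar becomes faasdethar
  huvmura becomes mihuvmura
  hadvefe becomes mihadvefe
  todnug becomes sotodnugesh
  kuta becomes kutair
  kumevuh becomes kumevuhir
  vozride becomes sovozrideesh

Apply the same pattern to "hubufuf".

kuta and vesema both end in -a yet inflect differently (kutair, sovesemaesh), so the final letter is not what conditions the rule; the first letter is.
"hubufuf" begins with h-. The stems beginning with h- (huvmura → mihuvmura, hadvefe → mihadvefe) add the prefix mi-.
The other patterns: stems beginning with f- insert -as- after the first vowel; stems beginning with k- add -ir; stems beginning with t- or v- add so- … -esh around the stem.
So hubufuf → mihubufuf.

mihubufuf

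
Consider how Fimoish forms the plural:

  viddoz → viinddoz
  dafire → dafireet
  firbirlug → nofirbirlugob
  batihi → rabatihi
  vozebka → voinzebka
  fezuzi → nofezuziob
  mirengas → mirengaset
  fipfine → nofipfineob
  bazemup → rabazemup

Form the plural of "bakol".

"bakol" begins with b-. The stems beginning with b- (batihi → rabatihi, bazemup → rabazemup) add the prefix ra-.
So bakol → rabakol.

rabakol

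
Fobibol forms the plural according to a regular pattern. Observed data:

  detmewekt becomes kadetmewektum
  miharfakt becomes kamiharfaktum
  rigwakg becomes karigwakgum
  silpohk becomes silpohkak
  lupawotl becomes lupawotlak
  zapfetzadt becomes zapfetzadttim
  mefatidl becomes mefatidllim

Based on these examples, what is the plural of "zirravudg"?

zirravudggim

"zirravudg" has second-to-last letter 'd'. The stems whose second-to-last letter is 'd' (zapfetzadt → zapfetzadttim, mefatidl → mefatidllim) double the final consonant and add -im.
The other patterns: stems whose second-to-last letter is 'k' add ka- … -um around the stem; stems whose second-to-last letter is 'h' or 't' add -ak.
So zirravudg → zirravudggim.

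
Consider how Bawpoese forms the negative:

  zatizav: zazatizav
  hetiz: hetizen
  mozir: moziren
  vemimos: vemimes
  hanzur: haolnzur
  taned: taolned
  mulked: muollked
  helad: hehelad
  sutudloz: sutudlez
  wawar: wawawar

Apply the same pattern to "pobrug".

hanzur and wawar both end in -r yet inflect differently (haolnzur, wawawar), so the final letter is not what conditions the rule; the last vowel is.
"pobrug" has last vowel 'u'. The one such stem in the data (hanzur → haolnzur) inserts -ol- after the first vowel (as do mulked, taned), so the same rule applies.
The other patterns: stems whose last vowel is 'a' repeat the first consonant+vowel as a prefix; stems whose last vowel is 'i' add -en; stems whose last vowel is 'o' change the last vowel to 'e'.
So pobrug → poolbrug.

poolbrug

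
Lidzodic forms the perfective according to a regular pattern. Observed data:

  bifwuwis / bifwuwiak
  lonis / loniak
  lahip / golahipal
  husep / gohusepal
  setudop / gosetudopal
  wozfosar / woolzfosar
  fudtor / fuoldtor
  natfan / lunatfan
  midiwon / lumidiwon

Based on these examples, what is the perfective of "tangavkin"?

lutangavkin

bifwuwis and lahip both have last vowel 'i' yet inflect differently (bifwuwiak, golahipal), so the last vowel is not what conditions the rule; the final letter is.
"tangavkin" ends in -n. The stems ending in -n (natfan → lunatfan, midiwon → lumidiwon) add the prefix lu-.
The other patterns: stems ending in -s drop the final letter and add -ak; stems ending in -p add go- … -al around the stem; stems ending in -r insert -ol- after the first vowel.
So tangavkin → lutangavkin.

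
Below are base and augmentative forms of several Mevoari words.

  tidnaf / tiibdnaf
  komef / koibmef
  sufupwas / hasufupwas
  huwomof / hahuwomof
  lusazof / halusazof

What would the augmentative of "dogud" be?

komef and lusazof both end in -f yet inflect differently (koibmef, halusazof), so the final letter is not what conditions the rule; the number of vowels is.
"dogud" has 2 vowels. The stems with 2 vowels (komef → koibmef, tidnaf → tiibdnaf) insert -ib- after the first vowel.
The other pattern: stems with 3 vowels add the prefix ha-.
So dogud → doibgud.

doibgud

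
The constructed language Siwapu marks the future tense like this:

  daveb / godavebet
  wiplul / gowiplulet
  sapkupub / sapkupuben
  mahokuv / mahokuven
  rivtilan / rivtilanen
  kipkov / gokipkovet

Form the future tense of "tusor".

"tusor" has 2 vowels. The stems with 2 vowels (kipkov → gokipkovet, daveb → godavebet, wiplul → gowiplulet) add go- … -et around the stem.
The other pattern: stems with 3 vowels add -en.
So tusor → gotusoret.

gotusoret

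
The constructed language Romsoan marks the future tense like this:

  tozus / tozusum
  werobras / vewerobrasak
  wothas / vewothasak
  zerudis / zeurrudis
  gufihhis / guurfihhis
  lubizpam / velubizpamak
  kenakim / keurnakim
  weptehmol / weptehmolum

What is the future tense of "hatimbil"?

werobras and zerudis both end in -s yet inflect differently (vewerobrasak, zeurrudis), so the final letter is not what conditions the rule; the last vowel is.
"hatimbil" has last vowel 'i'. The stems whose last vowel is 'i' (zerudis → zeurrudis, kenakim → keurnakim, gufihhis → guurfihhis) insert -ur- after the first vowel.
The other patterns: stems whose last vowel is 'a' add ve- … -ak around the stem; stems whose last vowel is 'o' or 'u' add -um.
So hatimbil → haurtimbil.

haurtimbil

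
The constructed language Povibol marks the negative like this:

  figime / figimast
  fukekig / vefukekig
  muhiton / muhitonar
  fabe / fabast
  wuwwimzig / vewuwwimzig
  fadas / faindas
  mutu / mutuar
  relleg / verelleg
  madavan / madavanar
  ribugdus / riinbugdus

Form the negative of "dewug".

vedewug

relleg and fabe both have last vowel 'e' yet inflect differently (verelleg, fabast), so the last vowel is not what conditions the rule; the final letter is.
"dewug" ends in -g. The stems ending in -g (relleg → verelleg, fukekig → vefukekig, wuwwimzig → vewuwwimzig) add the prefix ve-.
The other patterns: stems ending in -s insert -in- after the first vowel; stems ending in -e drop the final letter and add -ast; stems ending in -n or -u add -ar.
So dewug → vedewug.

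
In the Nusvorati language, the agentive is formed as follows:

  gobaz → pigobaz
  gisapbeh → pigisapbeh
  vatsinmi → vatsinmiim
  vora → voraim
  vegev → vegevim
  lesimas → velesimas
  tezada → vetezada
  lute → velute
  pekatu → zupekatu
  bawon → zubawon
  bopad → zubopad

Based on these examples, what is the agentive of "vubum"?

"vubum" begins with v-. The stems beginning with v- (vatsinmi → vatsinmiim, vora → voraim, vegev → vegevim) add -im.
So vubum → vubumim.

vubumim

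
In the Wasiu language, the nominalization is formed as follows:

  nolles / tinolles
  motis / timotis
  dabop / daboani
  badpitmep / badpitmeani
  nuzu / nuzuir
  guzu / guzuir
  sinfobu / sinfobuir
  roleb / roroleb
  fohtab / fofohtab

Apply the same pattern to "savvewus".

tisavvewus

nolles and badpitmep both have last vowel 'e' yet inflect differently (tinolles, badpitmeani), so the last vowel is not what conditions the rule; the final letter is.
"savvewus" ends in -s. The stems ending in -s (nolles → tinolles, motis → timotis) add the prefix ti-.
The other patterns: stems ending in -p drop the final letter and add -ani; stems ending in -u add -ir; stems ending in -b repeat the first consonant+vowel as a prefix.
So savvewus → tisavvewus.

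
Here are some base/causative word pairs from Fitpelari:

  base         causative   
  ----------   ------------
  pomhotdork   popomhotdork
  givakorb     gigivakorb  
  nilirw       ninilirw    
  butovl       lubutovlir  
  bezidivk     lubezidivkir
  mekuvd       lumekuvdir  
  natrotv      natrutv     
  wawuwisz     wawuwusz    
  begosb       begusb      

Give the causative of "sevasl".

sevusl

pomhotdork and bezidivk both end in -k yet inflect differently (popomhotdork, lubezidivkir), so the final letter is not what conditions the rule; the second-to-last letter is.
"sevasl" has second-to-last letter 's'. The stems whose second-to-last letter is 's' (wawuwisz → wawuwusz, begosb → begusb) change the last vowel to 'u'.
So sevasl → sevusl.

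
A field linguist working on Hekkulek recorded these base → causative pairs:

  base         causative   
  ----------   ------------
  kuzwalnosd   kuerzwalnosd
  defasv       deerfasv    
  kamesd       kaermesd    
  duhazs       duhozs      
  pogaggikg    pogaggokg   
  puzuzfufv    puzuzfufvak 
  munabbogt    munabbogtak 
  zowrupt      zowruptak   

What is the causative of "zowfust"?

zoerwfust

defasv and puzuzfufv both end in -v yet inflect differently (deerfasv, puzuzfufvak), so the final letter is not what conditions the rule; the second-to-last letter is.
"zowfust" has second-to-last letter 's'. The stems whose second-to-last letter is 's' (kuzwalnosd → kuerzwalnosd, defasv → deerfasv, kamesd → kaermesd) insert -er- after the first vowel.
So zowfust → zoerwfust.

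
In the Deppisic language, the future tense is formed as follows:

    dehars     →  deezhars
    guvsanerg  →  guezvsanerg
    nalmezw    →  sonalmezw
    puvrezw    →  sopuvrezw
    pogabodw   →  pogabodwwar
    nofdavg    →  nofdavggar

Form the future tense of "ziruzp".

"ziruzp" has second-to-last letter 'z'. The stems whose second-to-last letter is 'z' (nalmezw → sonalmezw, puvrezw → sopuvrezw) add the prefix so-.
So ziruzp → soziruzp.

soziruzp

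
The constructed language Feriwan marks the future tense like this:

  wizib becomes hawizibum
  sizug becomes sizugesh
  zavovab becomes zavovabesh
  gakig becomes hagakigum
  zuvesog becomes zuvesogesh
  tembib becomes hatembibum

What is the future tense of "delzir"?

gakig and sizug both end in -g yet inflect differently (hagakigum, sizugesh), so the final letter is not what conditions the rule; the last vowel is.
"delzir" has last vowel 'i'. The stems whose last vowel is 'i' (wizib → hawizibum, tembib → hatembibum, gakig → hagakigum) add ha- … -um around the stem.
The other pattern: stems whose last vowel is 'a', 'o' or 'u' add -esh.
So delzir → hadelzirum.

hadelzirum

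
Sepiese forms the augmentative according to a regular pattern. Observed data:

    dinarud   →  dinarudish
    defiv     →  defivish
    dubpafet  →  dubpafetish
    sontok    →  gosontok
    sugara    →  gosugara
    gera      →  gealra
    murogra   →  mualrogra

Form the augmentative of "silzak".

gosilzak

sugara and gera both end in -a yet inflect differently (gosugara, gealra), so the final letter is not what conditions the rule; the first letter is.
"silzak" begins with s-. The stems beginning with s- (sontok → gosontok, sugara → gosugara) add the prefix go-.
The other patterns: stems beginning with d- add -ish; stems beginning with g- or m- insert -al- after the first vowel.
So silzak → gosilzak.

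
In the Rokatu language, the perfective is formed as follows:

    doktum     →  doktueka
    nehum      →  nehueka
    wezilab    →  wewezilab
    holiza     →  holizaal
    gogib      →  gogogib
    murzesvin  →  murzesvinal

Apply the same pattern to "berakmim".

"berakmim" ends in -m. The stems ending in -m (doktum → doktueka, nehum → nehueka) drop the final letter and add -eka.
The other patterns: stems ending in -b repeat the first consonant+vowel as a prefix; stems ending in -a or -n add -al.
So berakmim → berakmieka.

berakmieka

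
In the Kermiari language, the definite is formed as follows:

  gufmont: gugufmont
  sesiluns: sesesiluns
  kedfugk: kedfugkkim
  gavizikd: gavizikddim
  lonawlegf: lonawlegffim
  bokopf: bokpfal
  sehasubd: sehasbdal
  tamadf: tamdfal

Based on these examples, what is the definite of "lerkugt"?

lerkugttim

"lerkugt" has second-to-last letter 'g'. The stems whose second-to-last letter is 'g' (kedfugk → kedfugkkim, lonawlegf → lonawlegffim) double the final consonant and add -im.
So lerkugt → lerkugttim.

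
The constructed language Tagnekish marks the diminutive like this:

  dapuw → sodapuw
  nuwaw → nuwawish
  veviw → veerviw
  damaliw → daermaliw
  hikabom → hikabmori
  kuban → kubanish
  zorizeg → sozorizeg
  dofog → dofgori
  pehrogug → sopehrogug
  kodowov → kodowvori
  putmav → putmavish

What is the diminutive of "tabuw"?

putmav and kodowov both end in -v yet inflect differently (putmavish, kodowvori), so the final letter is not what conditions the rule; the last vowel is.
"tabuw" has last vowel 'u'. The stems whose last vowel is 'u' (pehrogug → sopehrogug, dapuw → sodapuw) add the prefix so-.
The other patterns: stems whose last vowel is 'a' add -ish; stems whose last vowel is 'o' delete the last vowel and add -ori; stems whose last vowel is 'i' insert -er- after the first vowel.
So tabuw → sotabuw.

sotabuw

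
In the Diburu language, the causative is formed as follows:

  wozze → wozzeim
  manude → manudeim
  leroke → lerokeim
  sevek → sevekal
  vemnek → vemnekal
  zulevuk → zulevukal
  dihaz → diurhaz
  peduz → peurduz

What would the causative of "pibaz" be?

wozze and sevek both have last vowel 'e' yet inflect differently (wozzeim, sevekal), so the last vowel is not what conditions the rule; the final letter is.
"pibaz" ends in -z. The stems ending in -z (dihaz → diurhaz, peduz → peurduz) insert -ur- after the first vowel.
The other patterns: stems ending in -e add -im; stems ending in -k add -al.
So pibaz → piurbaz.

piurbaz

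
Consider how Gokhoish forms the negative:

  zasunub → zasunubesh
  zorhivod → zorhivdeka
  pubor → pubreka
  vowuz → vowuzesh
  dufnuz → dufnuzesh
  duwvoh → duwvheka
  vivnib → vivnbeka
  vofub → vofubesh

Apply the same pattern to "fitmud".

fitmudesh

"fitmud" has last vowel 'u'. The stems whose last vowel is 'u' (zasunub → zasunubesh, vowuz → vowuzesh, vofub → vofubesh) add -esh.
The other pattern: stems whose last vowel is 'i' or 'o' delete the last vowel and add -eka.
So fitmud → fitmudesh.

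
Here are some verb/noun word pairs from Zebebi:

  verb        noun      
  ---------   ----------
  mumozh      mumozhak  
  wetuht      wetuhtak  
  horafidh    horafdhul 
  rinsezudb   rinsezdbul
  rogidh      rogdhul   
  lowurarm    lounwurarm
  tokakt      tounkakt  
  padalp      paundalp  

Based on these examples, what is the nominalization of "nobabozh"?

nobabozhak

mumozh and horafidh both end in -h yet inflect differently (mumozhak, horafdhul), so the final letter is not what conditions the rule; the second-to-last letter is.
"nobabozh" has second-to-last letter 'z'. The one such stem in the data (mumozh → mumozhak) adds -ak, so the same rule applies.
So nobabozh → nobabozhak.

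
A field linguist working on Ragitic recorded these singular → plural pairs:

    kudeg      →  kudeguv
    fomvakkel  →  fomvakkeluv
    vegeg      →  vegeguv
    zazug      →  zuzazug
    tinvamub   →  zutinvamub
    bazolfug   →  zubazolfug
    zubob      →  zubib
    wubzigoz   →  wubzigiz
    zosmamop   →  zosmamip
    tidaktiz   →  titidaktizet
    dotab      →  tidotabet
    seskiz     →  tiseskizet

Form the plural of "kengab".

tikengabet

kudeg and zazug both end in -g yet inflect differently (kudeguv, zuzazug), so the final letter is not what conditions the rule; the last vowel is.
"kengab" has last vowel 'a'. The one such stem in the data (dotab → tidotabet) adds ti- … -et around the stem, so the same rule applies.
So kengab → tikengabet.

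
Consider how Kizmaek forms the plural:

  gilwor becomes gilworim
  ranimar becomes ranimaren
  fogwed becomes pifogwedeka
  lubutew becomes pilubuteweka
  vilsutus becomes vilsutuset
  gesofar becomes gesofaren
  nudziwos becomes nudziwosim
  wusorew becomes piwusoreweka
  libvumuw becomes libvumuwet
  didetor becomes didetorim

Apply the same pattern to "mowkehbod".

mowkehbodim

lubutew and libvumuw both end in -w yet inflect differently (pilubuteweka, libvumuwet), so the final letter is not what conditions the rule; the last vowel is.
"mowkehbod" has last vowel 'o'. The stems whose last vowel is 'o' (gilwor → gilworim, didetor → didetorim, nudziwos → nudziwosim) add -im.
The other patterns: stems whose last vowel is 'a' add -en; stems whose last vowel is 'e' add pi- … -eka around the stem; stems whose last vowel is 'u' add -et.
So mowkehbod → mowkehbodim.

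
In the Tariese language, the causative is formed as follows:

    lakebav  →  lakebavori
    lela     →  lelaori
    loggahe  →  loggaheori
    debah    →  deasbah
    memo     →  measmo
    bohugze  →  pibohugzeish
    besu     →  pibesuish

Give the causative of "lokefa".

bohugze and loggahe both end in -e yet inflect differently (pibohugzeish, loggaheori), so the final letter is not what conditions the rule; the first letter is.
"lokefa" begins with l-. The stems beginning with l- (loggahe → loggaheori, lakebav → lakebavori, lela → lelaori) add -ori.
The other patterns: stems beginning with b- add pi- … -ish around the stem; stems beginning with d- or m- insert -as- after the first vowel.
So lokefa → lokefaori.

lokefaori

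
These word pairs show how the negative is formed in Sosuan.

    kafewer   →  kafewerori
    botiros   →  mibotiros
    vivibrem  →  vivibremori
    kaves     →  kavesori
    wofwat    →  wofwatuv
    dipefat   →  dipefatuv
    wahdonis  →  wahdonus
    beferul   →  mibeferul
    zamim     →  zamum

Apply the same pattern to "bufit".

botiros and wahdonis both end in -s yet inflect differently (mibotiros, wahdonus), so the final letter is not what conditions the rule; the last vowel is.
"bufit" has last vowel 'i'. The stems whose last vowel is 'i' (zamim → zamum, wahdonis → wahdonus) change the last vowel to 'u'.
So bufit → bufut.

bufut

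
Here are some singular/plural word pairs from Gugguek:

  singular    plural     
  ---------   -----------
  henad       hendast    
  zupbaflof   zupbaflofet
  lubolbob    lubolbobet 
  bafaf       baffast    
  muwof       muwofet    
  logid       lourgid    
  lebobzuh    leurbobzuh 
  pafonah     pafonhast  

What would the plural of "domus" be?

dourmus

"domus" has last vowel 'u'. The one such stem in the data (lebobzuh → leurbobzuh) inserts -ur- after the first vowel (as does logid), so the same rule applies.
So domus → dourmus.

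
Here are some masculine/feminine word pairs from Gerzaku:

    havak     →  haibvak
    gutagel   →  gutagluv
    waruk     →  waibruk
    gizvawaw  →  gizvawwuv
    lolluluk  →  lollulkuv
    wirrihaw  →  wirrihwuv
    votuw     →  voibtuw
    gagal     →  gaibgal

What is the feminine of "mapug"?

"mapug" has 2 vowels. The stems with 2 vowels (waruk → waibruk, votuw → voibtuw, havak → haibvak) insert -ib- after the first vowel.
So mapug → maibpug.

maibpug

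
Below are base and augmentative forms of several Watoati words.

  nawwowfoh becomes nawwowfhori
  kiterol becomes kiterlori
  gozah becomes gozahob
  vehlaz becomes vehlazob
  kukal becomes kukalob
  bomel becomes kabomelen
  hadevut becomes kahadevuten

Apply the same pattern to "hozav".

hozavob

"hozav" has last vowel 'a'. The stems whose last vowel is 'a' (gozah → gozahob, vehlaz → vehlazob, kukal → kukalob) add -ob.
The other patterns: stems whose last vowel is 'o' delete the last vowel and add -ori; stems whose last vowel is 'e' or 'u' add ka- … -en around the stem.
So hozav → hozavob.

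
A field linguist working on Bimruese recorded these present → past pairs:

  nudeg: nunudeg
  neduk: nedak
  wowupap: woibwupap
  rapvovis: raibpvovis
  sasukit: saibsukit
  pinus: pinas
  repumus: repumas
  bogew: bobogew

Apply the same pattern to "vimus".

pinus and rapvovis both end in -s yet inflect differently (pinas, raibpvovis), so the final letter is not what conditions the rule; the last vowel is.
"vimus" has last vowel 'u'. The stems whose last vowel is 'u' (pinus → pinas, repumus → repumas, neduk → nedak) change the last vowel to 'a'.
The other patterns: stems whose last vowel is 'e' repeat the first consonant+vowel as a prefix; stems whose last vowel is 'a' or 'i' insert -ib- after the first vowel.
So vimus → vimas.

vimas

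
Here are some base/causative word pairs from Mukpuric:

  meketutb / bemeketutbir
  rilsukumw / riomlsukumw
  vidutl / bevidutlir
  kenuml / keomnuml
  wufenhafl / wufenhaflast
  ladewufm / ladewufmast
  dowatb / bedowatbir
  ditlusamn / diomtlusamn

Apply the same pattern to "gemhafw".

"gemhafw" has second-to-last letter 'f'. The stems whose second-to-last letter is 'f' (ladewufm → ladewufmast, wufenhafl → wufenhaflast) add -ast.
So gemhafw → gemhafwast.

gemhafwast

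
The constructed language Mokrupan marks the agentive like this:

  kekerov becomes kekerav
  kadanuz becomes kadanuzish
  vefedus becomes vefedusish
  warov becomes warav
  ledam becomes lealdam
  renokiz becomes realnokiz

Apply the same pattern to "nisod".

nisad

"nisod" has last vowel 'o'. The stems whose last vowel is 'o' (warov → warav, kekerov → kekerav) change the last vowel to 'a'.
The other patterns: stems whose last vowel is 'u' add -ish; stems whose last vowel is 'a' or 'i' insert -al- after the first vowel.
So nisod → nisad.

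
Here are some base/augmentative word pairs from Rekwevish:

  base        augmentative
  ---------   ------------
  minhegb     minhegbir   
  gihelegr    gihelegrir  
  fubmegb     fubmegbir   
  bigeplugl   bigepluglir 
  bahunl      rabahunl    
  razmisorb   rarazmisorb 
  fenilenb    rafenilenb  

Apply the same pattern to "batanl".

rabatanl

"batanl" has second-to-last letter 'n'. The stems whose second-to-last letter is 'n' (bahunl → rabahunl, fenilenb → rafenilenb) add the prefix ra-.
The other pattern: stems whose second-to-last letter is 'g' add -ir.
So batanl → rabatanl.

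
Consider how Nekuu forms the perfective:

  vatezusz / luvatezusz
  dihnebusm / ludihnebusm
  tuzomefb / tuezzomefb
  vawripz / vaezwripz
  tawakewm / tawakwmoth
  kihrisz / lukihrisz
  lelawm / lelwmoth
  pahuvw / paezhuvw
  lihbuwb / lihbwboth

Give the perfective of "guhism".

luguhism

lelawm and dihnebusm both end in -m yet inflect differently (lelwmoth, ludihnebusm), so the final letter is not what conditions the rule; the second-to-last letter is.
"guhism" has second-to-last letter 's'. The stems whose second-to-last letter is 's' (dihnebusm → ludihnebusm, kihrisz → lukihrisz, vatezusz → luvatezusz) add the prefix lu-.
The other patterns: stems whose second-to-last letter is 'w' delete the last vowel and add -oth; stems whose second-to-last letter is 'f', 'p' or 'v' insert -ez- after the first vowel.
So guhism → luguhism.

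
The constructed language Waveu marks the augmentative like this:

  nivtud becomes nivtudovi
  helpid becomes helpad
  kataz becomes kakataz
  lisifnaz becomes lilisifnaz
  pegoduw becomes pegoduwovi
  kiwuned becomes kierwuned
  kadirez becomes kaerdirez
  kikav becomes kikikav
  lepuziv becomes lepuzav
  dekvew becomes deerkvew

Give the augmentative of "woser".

"woser" has last vowel 'e'. The stems whose last vowel is 'e' (kiwuned → kierwuned, kadirez → kaerdirez, dekvew → deerkvew) insert -er- after the first vowel.
The other patterns: stems whose last vowel is 'u' add -ovi; stems whose last vowel is 'a' repeat the first consonant+vowel as a prefix; stems whose last vowel is 'i' change the last vowel to 'a'.
So woser → woerser.

woerser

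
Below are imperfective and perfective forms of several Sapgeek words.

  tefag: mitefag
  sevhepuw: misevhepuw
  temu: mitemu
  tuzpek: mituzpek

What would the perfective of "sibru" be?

Every pair shown (tefag → mitefag, sevhepuw → misevhepuw, temu → mitemu, …) follows the same rule: add the prefix mi-.
So sibru → misibru.

misibru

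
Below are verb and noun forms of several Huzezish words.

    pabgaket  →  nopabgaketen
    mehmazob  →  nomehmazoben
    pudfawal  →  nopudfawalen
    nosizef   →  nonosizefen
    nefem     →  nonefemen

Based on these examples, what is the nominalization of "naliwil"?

nonaliwilen

Every pair shown (pabgaket → nopabgaketen, mehmazob → nomehmazoben, pudfawal → nopudfawalen, …) follows the same rule: add no- … -en around the stem.
So naliwil → nonaliwilen.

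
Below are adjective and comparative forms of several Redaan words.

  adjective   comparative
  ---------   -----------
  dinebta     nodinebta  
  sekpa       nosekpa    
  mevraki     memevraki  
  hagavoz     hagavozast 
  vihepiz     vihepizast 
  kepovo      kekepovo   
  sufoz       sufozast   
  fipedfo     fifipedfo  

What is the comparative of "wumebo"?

hagavoz and kepovo both have last vowel 'o' yet inflect differently (hagavozast, kekepovo), so the last vowel is not what conditions the rule; the final letter is.
"wumebo" ends in -o. The stems ending in -o (kepovo → kekepovo, fipedfo → fifipedfo) repeat the first consonant+vowel as a prefix.
The other patterns: stems ending in -a add the prefix no-; stems ending in -z add -ast.
So wumebo → wuwumebo.

wuwumebo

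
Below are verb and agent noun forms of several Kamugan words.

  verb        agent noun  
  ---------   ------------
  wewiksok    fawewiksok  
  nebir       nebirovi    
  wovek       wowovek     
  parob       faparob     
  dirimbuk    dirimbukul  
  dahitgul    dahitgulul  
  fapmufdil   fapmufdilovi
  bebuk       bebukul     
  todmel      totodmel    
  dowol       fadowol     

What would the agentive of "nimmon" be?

fanimmon

wovek and bebuk both end in -k yet inflect differently (wowovek, bebukul), so the final letter is not what conditions the rule; the last vowel is.
"nimmon" has last vowel 'o'. The stems whose last vowel is 'o' (parob → faparob, dowol → fadowol, wewiksok → fawewiksok) add the prefix fa-.
The other patterns: stems whose last vowel is 'e' repeat the first consonant+vowel as a prefix; stems whose last vowel is 'u' add -ul; stems whose last vowel is 'i' add -ovi.
So nimmon → fanimmon.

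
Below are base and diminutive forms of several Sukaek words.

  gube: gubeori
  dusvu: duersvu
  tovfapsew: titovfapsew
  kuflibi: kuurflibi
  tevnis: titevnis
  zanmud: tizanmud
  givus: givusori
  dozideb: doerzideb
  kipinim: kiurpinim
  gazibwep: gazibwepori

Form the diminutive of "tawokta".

givus and tevnis both end in -s yet inflect differently (givusori, titevnis), so the final letter is not what conditions the rule; the first letter is.
"tawokta" begins with t-. The stems beginning with t- (tovfapsew → titovfapsew, tevnis → titevnis) add the prefix ti-.
So tawokta → titawokta.

titawokta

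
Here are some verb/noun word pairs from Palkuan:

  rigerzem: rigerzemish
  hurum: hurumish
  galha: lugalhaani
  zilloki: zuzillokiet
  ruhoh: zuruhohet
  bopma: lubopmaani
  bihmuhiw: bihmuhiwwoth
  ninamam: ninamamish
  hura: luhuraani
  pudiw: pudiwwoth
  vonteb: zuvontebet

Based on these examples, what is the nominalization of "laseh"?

zulasehet

galha and ninamam both have last vowel 'a' yet inflect differently (lugalhaani, ninamamish), so the last vowel is not what conditions the rule; the final letter is.
"laseh" ends in -h. The one such stem in the data (ruhoh → zuruhohet) adds zu- … -et around the stem, so the same rule applies.
The other patterns: stems ending in -a add lu- … -ani around the stem; stems ending in -m add -ish; stems ending in -w double the final consonant and add -oth.
So laseh → zulasehet.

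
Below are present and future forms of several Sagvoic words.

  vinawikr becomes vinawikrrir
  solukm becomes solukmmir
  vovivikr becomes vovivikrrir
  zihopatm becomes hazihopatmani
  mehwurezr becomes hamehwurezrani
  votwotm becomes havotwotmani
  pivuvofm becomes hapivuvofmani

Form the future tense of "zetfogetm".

hazetfogetmani

"zetfogetm" has second-to-last letter 't'. The stems whose second-to-last letter is 't' (zihopatm → hazihopatmani, votwotm → havotwotmani) add ha- … -ani around the stem.
So zetfogetm → hazetfogetmani.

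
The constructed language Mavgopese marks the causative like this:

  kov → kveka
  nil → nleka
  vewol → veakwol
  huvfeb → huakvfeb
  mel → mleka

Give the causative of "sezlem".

seakzlem

vewol and mel both end in -l yet inflect differently (veakwol, mleka), so the final letter is not what conditions the rule; the number of vowels is.
"sezlem" has 2 vowels. The stems with 2 vowels (vewol → veakwol, huvfeb → huakvfeb) insert -ak- after the first vowel.
The other pattern: stems with 1 vowel delete the last vowel and add -eka.
So sezlem → seakzlem.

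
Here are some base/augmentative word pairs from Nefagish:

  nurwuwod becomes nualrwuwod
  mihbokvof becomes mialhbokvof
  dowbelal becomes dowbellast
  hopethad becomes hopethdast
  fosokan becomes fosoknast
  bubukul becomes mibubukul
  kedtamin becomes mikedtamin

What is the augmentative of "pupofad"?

pupofdast

"pupofad" has last vowel 'a'. The stems whose last vowel is 'a' (dowbelal → dowbellast, hopethad → hopethdast, fosokan → fosoknast) delete the last vowel and add -ast.
The other patterns: stems whose last vowel is 'o' insert -al- after the first vowel; stems whose last vowel is 'i' or 'u' add the prefix mi-.
So pupofad → pupofdast.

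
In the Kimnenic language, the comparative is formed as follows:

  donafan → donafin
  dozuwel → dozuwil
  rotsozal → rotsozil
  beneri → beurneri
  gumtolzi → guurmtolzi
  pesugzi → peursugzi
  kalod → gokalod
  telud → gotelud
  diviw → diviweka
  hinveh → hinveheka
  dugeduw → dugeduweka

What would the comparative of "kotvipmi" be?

"kotvipmi" ends in -i. The stems ending in -i (beneri → beurneri, gumtolzi → guurmtolzi, pesugzi → peursugzi) insert -ur- after the first vowel.
So kotvipmi → kourtvipmi.

kourtvipmi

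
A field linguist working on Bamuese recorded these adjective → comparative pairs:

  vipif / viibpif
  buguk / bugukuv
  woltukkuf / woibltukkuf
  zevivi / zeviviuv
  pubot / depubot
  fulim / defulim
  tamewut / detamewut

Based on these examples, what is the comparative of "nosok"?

"nosok" ends in -k. The one such stem in the data (buguk → bugukuv) adds -uv, so the same rule applies.
So nosok → nosokuv.

nosokuv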